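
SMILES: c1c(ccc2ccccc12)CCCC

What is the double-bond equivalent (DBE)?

Molecular formula from the SMILES: C14H16.
DoU = (2C + 2 + N − H − X)/2 = (2·14 + 2 + 0 − 16 − 0)/2 = 14/2 = 7.
(Structurally: 2 ring(s) + 5 π bond(s) = 7.)

7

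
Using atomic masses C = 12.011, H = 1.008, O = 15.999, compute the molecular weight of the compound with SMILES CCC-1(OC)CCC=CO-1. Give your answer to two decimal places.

Molecular formula: C8H14O2.
M = 8×12.011 + 14×1.008 + 2×15.999 = 142.20 g/mol.

142.20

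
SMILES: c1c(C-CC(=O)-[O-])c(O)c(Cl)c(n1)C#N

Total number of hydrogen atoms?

Hydrogens are implicit in SMILES; fill each atom to its normal valence:
  4 × C (aromatic): no H
  2 × C: 2 H each → 4
  2 × C: no H
  1 × C (aromatic): 1 H
  1 × Cl: no H
  1 × N (aromatic): no H
  1 × N: no H
  1 × O: 1 H
  1 × O: no H
  1 × O (charge -1): no H
  Total hydrogens = 6.

6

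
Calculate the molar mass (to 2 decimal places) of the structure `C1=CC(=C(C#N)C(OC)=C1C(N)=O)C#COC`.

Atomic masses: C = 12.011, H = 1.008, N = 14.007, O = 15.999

Molecular formula: C12H10N2O3.
M = 12×12.011 + 10×1.008 + 2×14.007 + 3×15.999 = 230.22 g/mol.

230.22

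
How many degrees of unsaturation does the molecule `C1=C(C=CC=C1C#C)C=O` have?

7

Molecular formula from the SMILES: C9H6O.
DoU = (2C + 2 + N − H − X)/2 = (2·9 + 2 + 0 − 6 − 0)/2 = 14/2 = 7.
(Structurally: 1 ring(s) + 6 π bond(s) = 7.)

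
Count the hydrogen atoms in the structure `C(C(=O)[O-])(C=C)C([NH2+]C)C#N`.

10

Hydrogens are implicit in SMILES; fill each atom to its normal valence:
  3 × C: 1 H each → 3
  2 × C: no H
  1 × C: 3 H
  1 × C: 2 H
  1 × N (charge +1): 2 H
  1 × N: no H
  1 × O: no H
  1 × O (charge -1): no H
  Total hydrogens = 10.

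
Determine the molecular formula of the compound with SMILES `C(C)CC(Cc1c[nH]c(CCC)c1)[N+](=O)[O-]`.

C12H20N2O2

Heavy atoms from the SMILES: 12 C, 2 N, 2 O.
Implicit hydrogens by atom environment:
  5 × C: 2 H each → 10
  2 × C: 3 H each → 6
  2 × C (aromatic): 1 H each → 2
  2 × C (aromatic): no H
  1 × C: 1 H
  1 × N (aromatic): 1 H
  1 × N (charge +1): no H
  1 × O: no H
  1 × O (charge -1): no H
  Total hydrogens = 20.
Molecular formula: C12H20N2O2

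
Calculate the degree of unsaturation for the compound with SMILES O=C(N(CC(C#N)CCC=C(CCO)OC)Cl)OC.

4

Molecular formula from the SMILES: C12H19ClN2O4.
DoU = (2C + 2 + N − H − X)/2 = (2·12 + 2 + 2 − 19 − 1)/2 = 8/2 = 4.
(Structurally: 0 ring(s) + 4 π bond(s) = 4.)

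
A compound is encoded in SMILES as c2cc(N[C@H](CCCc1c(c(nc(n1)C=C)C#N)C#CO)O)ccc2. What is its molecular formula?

C19H18N4O2

Heavy atoms from the SMILES: 19 C, 4 N, 2 O.
Implicit hydrogens by atom environment:
  5 × C (aromatic): 1 H each → 5
  5 × C (aromatic): no H
  4 × C: 2 H each → 8
  3 × C: no H
  2 × C: 1 H each → 2
  2 × N (aromatic): no H
  2 × O: 1 H each → 2
  1 × N: 1 H
  1 × N: no H
  Total hydrogens = 18.
Molecular formula: C19H18N4O2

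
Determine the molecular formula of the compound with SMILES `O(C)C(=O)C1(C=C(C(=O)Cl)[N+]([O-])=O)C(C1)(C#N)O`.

Heavy atoms from the SMILES: 9 C, 1 Cl, 2 N, 6 O.
Implicit hydrogens by atom environment:
  6 × C: no H
  4 × O: no H
  1 × C: 3 H
  1 × C: 2 H
  1 × C: 1 H
  1 × Cl: no H
  1 × N: no H
  1 × N (charge +1): no H
  1 × O: 1 H
  1 × O (charge -1): no H
  Total hydrogens = 7.
Molecular formula: C9H7ClN2O6

C9H7ClN2O6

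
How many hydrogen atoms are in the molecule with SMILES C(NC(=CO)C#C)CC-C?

Hydrogens are implicit in SMILES; fill each atom to its normal valence:
  3 × C: 2 H each → 6
  2 × C: 1 H each → 2
  2 × C: no H
  1 × C: 3 H
  1 × N: 1 H
  1 × O: 1 H
  Total hydrogens = 13.

13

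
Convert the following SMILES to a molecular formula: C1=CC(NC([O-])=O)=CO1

C5H4NO3-

Heavy atoms from the SMILES: 5 C, 1 N, 3 O.
Implicit hydrogens by atom environment:
  3 × C (aromatic): 1 H each → 3
  1 × C (aromatic): no H
  1 × C: no H
  1 × N: 1 H
  1 × O (aromatic): no H
  1 × O: no H
  1 × O (charge -1): no H
  Total hydrogens = 4.
Net charge -1.
Molecular formula: C5H4NO3-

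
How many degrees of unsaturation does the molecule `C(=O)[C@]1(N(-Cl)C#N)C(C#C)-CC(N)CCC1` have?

6

Molecular formula from the SMILES: C11H14ClN3O.
DoU = (2C + 2 + N − H − X)/2 = (2·11 + 2 + 3 − 14 − 1)/2 = 12/2 = 6.
(Structurally: 1 ring(s) + 5 π bond(s) = 6.)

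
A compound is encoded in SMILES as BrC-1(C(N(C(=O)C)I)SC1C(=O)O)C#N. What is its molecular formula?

Heavy atoms from the SMILES: 1 Br, 7 C, 1 I, 2 N, 3 O, 1 S.
Implicit hydrogens by atom environment:
  4 × C: no H
  2 × C: 1 H each → 2
  2 × N: no H
  2 × O: no H
  1 × Br: no H
  1 × C: 3 H
  1 × I: no H
  1 × O: 1 H
  1 × S: no H
  Total hydrogens = 6.
Molecular formula: C7H6BrIN2O3S

C7H6BrIN2O3S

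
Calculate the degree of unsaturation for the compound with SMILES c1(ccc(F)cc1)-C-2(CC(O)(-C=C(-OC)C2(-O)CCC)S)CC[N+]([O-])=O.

Molecular formula from the SMILES: C18H24FNO5S.
DoU = (2C + 2 + N − H − X)/2 = (2·18 + 2 + 1 − 24 − 1)/2 = 14/2 = 7.
(Structurally: 2 ring(s) + 5 π bond(s) = 7.)

7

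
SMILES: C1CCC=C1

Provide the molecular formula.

C5H8

Heavy atoms from the SMILES: 5 C.
Implicit hydrogens by atom environment:
  3 × C: 2 H each → 6
  2 × C: 1 H each → 2
  Total hydrogens = 8.
Molecular formula: C5H8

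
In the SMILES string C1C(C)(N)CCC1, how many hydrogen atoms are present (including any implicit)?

13

Hydrogens are implicit in SMILES; fill each atom to its normal valence:
  4 × C: 2 H each → 8
  1 × C: 3 H
  1 × C: no H
  1 × N: 2 H
  Total hydrogens = 13.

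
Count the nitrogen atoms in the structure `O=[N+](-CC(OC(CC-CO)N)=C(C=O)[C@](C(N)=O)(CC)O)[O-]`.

The symbol for nitrogen appears 3 times in the SMILES.

3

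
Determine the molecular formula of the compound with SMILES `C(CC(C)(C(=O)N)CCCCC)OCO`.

Heavy atoms from the SMILES: 11 C, 1 N, 3 O.
Implicit hydrogens by atom environment:
  7 × C: 2 H each → 14
  2 × C: 3 H each → 6
  2 × C: no H
  2 × O: no H
  1 × N: 2 H
  1 × O: 1 H
  Total hydrogens = 23.
Molecular formula: C11H23NO3

C11H23NO3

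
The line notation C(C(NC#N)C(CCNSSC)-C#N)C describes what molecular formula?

C9H16N4S2

Heavy atoms from the SMILES: 9 C, 4 N, 2 S.
Implicit hydrogens by atom environment:
  3 × C: 2 H each → 6
  2 × C: 3 H each → 6
  2 × C: 1 H each → 2
  2 × C: no H
  2 × N: 1 H each → 2
  2 × N: no H
  2 × S: no H
  Total hydrogens = 16.
Molecular formula: C9H16N4S2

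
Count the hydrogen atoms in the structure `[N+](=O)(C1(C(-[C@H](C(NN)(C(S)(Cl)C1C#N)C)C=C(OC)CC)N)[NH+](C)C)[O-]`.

28

Hydrogens are implicit in SMILES; fill each atom to its normal valence:
  5 × C: 3 H each → 15
  5 × C: no H
  4 × C: 1 H each → 4
  2 × N: 2 H each → 4
  2 × O: no H
  1 × C: 2 H
  1 × Cl: no H
  1 × N (charge +1): 1 H
  1 × N: 1 H
  1 × N: no H
  1 × N (charge +1): no H
  1 × O (charge -1): no H
  1 × S: 1 H
  Total hydrogens = 28.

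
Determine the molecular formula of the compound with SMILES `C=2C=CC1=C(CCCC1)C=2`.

C10H12

Heavy atoms from the SMILES: 10 C.
Implicit hydrogens by atom environment:
  4 × C: 2 H each → 8
  4 × C (aromatic): 1 H each → 4
  2 × C (aromatic): no H
  Total hydrogens = 12.
Molecular formula: C10H12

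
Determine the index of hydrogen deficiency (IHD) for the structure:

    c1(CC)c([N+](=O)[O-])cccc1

5

Molecular formula from the SMILES: C8H9NO2.
DoU = (2C + 2 + N − H − X)/2 = (2·8 + 2 + 1 − 9 − 0)/2 = 10/2 = 5.
(Structurally: 1 ring(s) + 4 π bond(s) = 5.)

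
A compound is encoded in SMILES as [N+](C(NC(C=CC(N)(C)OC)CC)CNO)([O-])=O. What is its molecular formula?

Heavy atoms from the SMILES: 10 C, 4 N, 4 O.
Implicit hydrogens by atom environment:
  4 × C: 1 H each → 4
  3 × C: 3 H each → 9
  2 × C: 2 H each → 4
  2 × N: 1 H each → 2
  2 × O: no H
  1 × C: no H
  1 × N: 2 H
  1 × N (charge +1): no H
  1 × O: 1 H
  1 × O (charge -1): no H
  Total hydrogens = 22.
Molecular formula: C10H22N4O4

C10H22N4O4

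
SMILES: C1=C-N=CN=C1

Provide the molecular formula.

Heavy atoms from the SMILES: 4 C, 2 N.
Implicit hydrogens by atom environment:
  4 × C (aromatic): 1 H each → 4
  2 × N (aromatic): no H
  Total hydrogens = 4.
Molecular formula: C4H4N2

C4H4N2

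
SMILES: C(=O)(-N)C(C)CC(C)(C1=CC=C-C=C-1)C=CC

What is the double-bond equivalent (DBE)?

Molecular formula from the SMILES: C15H21NO.
DoU = (2C + 2 + N − H − X)/2 = (2·15 + 2 + 1 − 21 − 0)/2 = 12/2 = 6.
(Structurally: 1 ring(s) + 5 π bond(s) = 6.)

6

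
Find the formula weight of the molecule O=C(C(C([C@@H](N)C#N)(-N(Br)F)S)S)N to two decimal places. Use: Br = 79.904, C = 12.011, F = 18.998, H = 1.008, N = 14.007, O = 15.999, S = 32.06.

Molecular formula: C5H8BrFN4OS2.
M = 1×79.904 + 5×12.011 + 1×18.998 + 8×1.008 + 4×14.007 + 1×15.999 + 2×32.06 = 303.17 g/mol.

303.17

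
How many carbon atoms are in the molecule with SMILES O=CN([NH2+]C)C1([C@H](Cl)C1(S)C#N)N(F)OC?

7

The symbol for carbon appears 7 times in the SMILES. (Cl is a single chlorine, not C + l.)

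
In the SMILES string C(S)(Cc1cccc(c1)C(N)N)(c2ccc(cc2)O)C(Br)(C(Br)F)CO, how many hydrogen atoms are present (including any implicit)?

21

Hydrogens are implicit in SMILES; fill each atom to its normal valence:
  8 × C (aromatic): 1 H each → 8
  4 × C (aromatic): no H
  2 × Br: no H
  2 × C: 2 H each → 4
  2 × C: 1 H each → 2
  2 × C: no H
  2 × N: 2 H each → 4
  2 × O: 1 H each → 2
  1 × F: no H
  1 × S: 1 H
  Total hydrogens = 21.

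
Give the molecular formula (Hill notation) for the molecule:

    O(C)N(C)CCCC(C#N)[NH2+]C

Heavy atoms from the SMILES: 8 C, 3 N, 1 O.
Implicit hydrogens by atom environment:
  3 × C: 3 H each → 9
  3 × C: 2 H each → 6
  2 × N: no H
  1 × C: 1 H
  1 × C: no H
  1 × N (charge +1): 2 H
  1 × O: no H
  Total hydrogens = 18.
Net charge +1.
Molecular formula: C8H18N3O+

C8H18N3O+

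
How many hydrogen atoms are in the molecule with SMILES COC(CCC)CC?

Hydrogens are implicit in SMILES; fill each atom to its normal valence:
  3 × C: 3 H each → 9
  3 × C: 2 H each → 6
  1 × C: 1 H
  1 × O: no H
  Total hydrogens = 16.

16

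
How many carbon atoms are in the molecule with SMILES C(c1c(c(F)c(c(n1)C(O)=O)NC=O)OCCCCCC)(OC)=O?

The symbol for carbon appears 15 times in the SMILES. Lowercase c denotes aromatic carbon and counts toward C.

15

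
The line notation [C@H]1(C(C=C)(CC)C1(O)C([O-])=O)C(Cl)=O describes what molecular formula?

C9H10ClO4-

Heavy atoms from the SMILES: 9 C, 1 Cl, 4 O.
Implicit hydrogens by atom environment:
  4 × C: no H
  2 × C: 2 H each → 4
  2 × C: 1 H each → 2
  2 × O: no H
  1 × C: 3 H
  1 × Cl: no H
  1 × O: 1 H
  1 × O (charge -1): no H
  Total hydrogens = 10.
Net charge -1.
Molecular formula: C9H10ClO4-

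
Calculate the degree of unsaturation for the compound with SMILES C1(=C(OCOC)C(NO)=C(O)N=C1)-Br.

4

Molecular formula from the SMILES: C7H9BrN2O4.
DoU = (2C + 2 + N − H − X)/2 = (2·7 + 2 + 2 − 9 − 1)/2 = 8/2 = 4.
(Structurally: 1 ring(s) + 3 π bond(s) = 4.)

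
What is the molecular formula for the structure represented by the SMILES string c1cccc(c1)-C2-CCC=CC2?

Heavy atoms from the SMILES: 12 C.
Implicit hydrogens by atom environment:
  5 × C (aromatic): 1 H each → 5
  3 × C: 2 H each → 6
  3 × C: 1 H each → 3
  1 × C (aromatic): no H
  Total hydrogens = 14.
Molecular formula: C12H14

C12H14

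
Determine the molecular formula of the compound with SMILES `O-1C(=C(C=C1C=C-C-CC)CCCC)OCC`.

Heavy atoms from the SMILES: 15 C, 2 O.
Implicit hydrogens by atom environment:
  6 × C: 2 H each → 12
  3 × C: 3 H each → 9
  3 × C (aromatic): no H
  2 × C: 1 H each → 2
  1 × C (aromatic): 1 H
  1 × O (aromatic): no H
  1 × O: no H
  Total hydrogens = 24.
Molecular formula: C15H24O2

C15H24O2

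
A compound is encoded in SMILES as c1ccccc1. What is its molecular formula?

Heavy atoms from the SMILES: 6 C.
Implicit hydrogens by atom environment:
  6 × C (aromatic): 1 H each → 6
  Total hydrogens = 6.
Molecular formula: C6H6

C6H6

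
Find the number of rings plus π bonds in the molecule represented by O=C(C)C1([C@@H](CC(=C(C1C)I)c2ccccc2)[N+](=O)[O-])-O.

Molecular formula from the SMILES: C15H16INO4.
DoU = (2C + 2 + N − H − X)/2 = (2·15 + 2 + 1 − 16 − 1)/2 = 16/2 = 8.
(Structurally: 2 ring(s) + 6 π bond(s) = 8.)

8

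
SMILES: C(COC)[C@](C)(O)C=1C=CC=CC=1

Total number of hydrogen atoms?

Hydrogens are implicit in SMILES; fill each atom to its normal valence:
  5 × C (aromatic): 1 H each → 5
  2 × C: 3 H each → 6
  2 × C: 2 H each → 4
  1 × C: no H
  1 × C (aromatic): no H
  1 × O: 1 H
  1 × O: no H
  Total hydrogens = 16.

16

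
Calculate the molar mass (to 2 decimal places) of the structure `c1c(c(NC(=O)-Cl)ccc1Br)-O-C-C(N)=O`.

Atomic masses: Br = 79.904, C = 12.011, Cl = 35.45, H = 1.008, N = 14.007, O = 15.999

307.53

Molecular formula: C9H8BrClN2O3.
M = 1×79.904 + 9×12.011 + 1×35.45 + 8×1.008 + 2×14.007 + 3×15.999 = 307.53 g/mol.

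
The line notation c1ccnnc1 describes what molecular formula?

C4H4N2

Heavy atoms from the SMILES: 4 C, 2 N.
Implicit hydrogens by atom environment:
  4 × C (aromatic): 1 H each → 4
  2 × N (aromatic): no H
  Total hydrogens = 4.
Molecular formula: C4H4N2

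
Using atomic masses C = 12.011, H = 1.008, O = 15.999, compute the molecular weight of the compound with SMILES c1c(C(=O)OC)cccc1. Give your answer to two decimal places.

Molecular formula: C8H8O2.
M = 8×12.011 + 8×1.008 + 2×15.999 = 136.15 g/mol.

136.15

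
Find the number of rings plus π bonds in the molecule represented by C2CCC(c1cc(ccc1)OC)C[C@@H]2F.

5

Molecular formula from the SMILES: C13H17FO.
DoU = (2C + 2 + N − H − X)/2 = (2·13 + 2 + 0 − 17 − 1)/2 = 10/2 = 5.
(Structurally: 2 ring(s) + 3 π bond(s) = 5.)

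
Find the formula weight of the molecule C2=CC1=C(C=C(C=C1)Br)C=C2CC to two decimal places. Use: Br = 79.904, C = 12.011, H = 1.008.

Molecular formula: C12H11Br.
M = 1×79.904 + 12×12.011 + 11×1.008 = 235.12 g/mol.

235.12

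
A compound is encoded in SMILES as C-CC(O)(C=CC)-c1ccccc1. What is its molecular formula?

Heavy atoms from the SMILES: 12 C, 1 O.
Implicit hydrogens by atom environment:
  5 × C (aromatic): 1 H each → 5
  2 × C: 3 H each → 6
  2 × C: 1 H each → 2
  1 × C: 2 H
  1 × C: no H
  1 × C (aromatic): no H
  1 × O: 1 H
  Total hydrogens = 16.
Molecular formula: C12H16O

C12H16O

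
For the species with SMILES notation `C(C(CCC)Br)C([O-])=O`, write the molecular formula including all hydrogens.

C6H10BrO2-

Heavy atoms from the SMILES: 1 Br, 6 C, 2 O.
Implicit hydrogens by atom environment:
  3 × C: 2 H each → 6
  1 × Br: no H
  1 × C: 3 H
  1 × C: 1 H
  1 × C: no H
  1 × O: no H
  1 × O (charge -1): no H
  Total hydrogens = 10.
Net charge -1.
Molecular formula: C6H10BrO2-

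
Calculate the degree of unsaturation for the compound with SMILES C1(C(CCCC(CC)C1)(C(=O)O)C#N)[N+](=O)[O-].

Molecular formula from the SMILES: C11H16N2O4.
DoU = (2C + 2 + N − H − X)/2 = (2·11 + 2 + 2 − 16 − 0)/2 = 10/2 = 5.
(Structurally: 1 ring(s) + 4 π bond(s) = 5.)

5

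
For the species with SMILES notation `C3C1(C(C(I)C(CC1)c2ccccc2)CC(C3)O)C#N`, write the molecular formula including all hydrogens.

C17H20INO

Heavy atoms from the SMILES: 17 C, 1 I, 1 N, 1 O.
Implicit hydrogens by atom environment:
  5 × C: 2 H each → 10
  5 × C (aromatic): 1 H each → 5
  4 × C: 1 H each → 4
  2 × C: no H
  1 × C (aromatic): no H
  1 × I: no H
  1 × N: no H
  1 × O: 1 H
  Total hydrogens = 20.
Molecular formula: C17H20INO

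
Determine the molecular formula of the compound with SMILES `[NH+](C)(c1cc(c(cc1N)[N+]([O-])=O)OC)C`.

C9H14N3O3+

Heavy atoms from the SMILES: 9 C, 3 N, 3 O.
Implicit hydrogens by atom environment:
  4 × C (aromatic): no H
  3 × C: 3 H each → 9
  2 × C (aromatic): 1 H each → 2
  2 × O: no H
  1 × N: 2 H
  1 × N (charge +1): 1 H
  1 × N (charge +1): no H
  1 × O (charge -1): no H
  Total hydrogens = 14.
Net charge +1.
Molecular formula: C9H14N3O3+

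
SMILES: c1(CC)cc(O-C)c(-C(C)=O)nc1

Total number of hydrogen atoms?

13

Hydrogens are implicit in SMILES; fill each atom to its normal valence:
  3 × C: 3 H each → 9
  3 × C (aromatic): no H
  2 × C (aromatic): 1 H each → 2
  2 × O: no H
  1 × C: 2 H
  1 × C: no H
  1 × N (aromatic): no H
  Total hydrogens = 13.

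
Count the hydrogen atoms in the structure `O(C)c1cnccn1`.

Hydrogens are implicit in SMILES; fill each atom to its normal valence:
  3 × C (aromatic): 1 H each → 3
  2 × N (aromatic): no H
  1 × C: 3 H
  1 × C (aromatic): no H
  1 × O: no H
  Total hydrogens = 6.

6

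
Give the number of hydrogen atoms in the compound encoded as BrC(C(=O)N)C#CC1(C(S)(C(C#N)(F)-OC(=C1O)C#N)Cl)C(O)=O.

Hydrogens are implicit in SMILES; fill each atom to its normal valence:
  11 × C: no H
  3 × O: no H
  2 × N: no H
  2 × O: 1 H each → 2
  1 × Br: no H
  1 × C: 1 H
  1 × Cl: no H
  1 × F: no H
  1 × N: 2 H
  1 × S: 1 H
  Total hydrogens = 6.

6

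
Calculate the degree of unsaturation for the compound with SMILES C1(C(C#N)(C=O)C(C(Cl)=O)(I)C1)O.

Molecular formula from the SMILES: C7H5ClINO3.
DoU = (2C + 2 + N − H − X)/2 = (2·7 + 2 + 1 − 5 − 2)/2 = 10/2 = 5.
(Structurally: 1 ring(s) + 4 π bond(s) = 5.)

5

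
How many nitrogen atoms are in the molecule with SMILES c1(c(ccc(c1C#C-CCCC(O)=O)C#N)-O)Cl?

The symbol for nitrogen appears 1 time in the SMILES.

1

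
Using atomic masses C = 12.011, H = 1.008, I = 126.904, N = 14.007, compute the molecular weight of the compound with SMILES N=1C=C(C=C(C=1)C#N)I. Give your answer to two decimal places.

Molecular formula: C6H3IN2.
M = 6×12.011 + 3×1.008 + 1×126.904 + 2×14.007 = 230.01 g/mol.

230.01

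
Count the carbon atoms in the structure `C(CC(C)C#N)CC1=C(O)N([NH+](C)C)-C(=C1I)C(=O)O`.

The symbol for carbon appears 13 times in the SMILES.

13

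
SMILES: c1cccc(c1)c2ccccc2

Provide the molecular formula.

Heavy atoms from the SMILES: 12 C.
Implicit hydrogens by atom environment:
  10 × C (aromatic): 1 H each → 10
  2 × C (aromatic): no H
  Total hydrogens = 10.
Molecular formula: C12H10

C12H10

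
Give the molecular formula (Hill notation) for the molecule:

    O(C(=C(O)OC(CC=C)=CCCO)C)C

C11H18O4

Heavy atoms from the SMILES: 11 C, 4 O.
Implicit hydrogens by atom environment:
  4 × C: 2 H each → 8
  3 × C: no H
  2 × C: 3 H each → 6
  2 × C: 1 H each → 2
  2 × O: 1 H each → 2
  2 × O: no H
  Total hydrogens = 18.
Molecular formula: C11H18O4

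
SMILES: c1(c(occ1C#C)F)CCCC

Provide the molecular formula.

Heavy atoms from the SMILES: 10 C, 1 F, 1 O.
Implicit hydrogens by atom environment:
  3 × C: 2 H each → 6
  3 × C (aromatic): no H
  1 × C: 3 H
  1 × C (aromatic): 1 H
  1 × C: 1 H
  1 × C: no H
  1 × F: no H
  1 × O (aromatic): no H
  Total hydrogens = 11.
Molecular formula: C10H11FO

C10H11FO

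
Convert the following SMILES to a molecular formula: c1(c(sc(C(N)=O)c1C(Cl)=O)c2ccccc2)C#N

C13H7ClN2O2S

Heavy atoms from the SMILES: 13 C, 1 Cl, 2 N, 2 O, 1 S.
Implicit hydrogens by atom environment:
  5 × C (aromatic): 1 H each → 5
  5 × C (aromatic): no H
  3 × C: no H
  2 × O: no H
  1 × Cl: no H
  1 × N: 2 H
  1 × N: no H
  1 × S (aromatic): no H
  Total hydrogens = 7.
Molecular formula: C13H7ClN2O2S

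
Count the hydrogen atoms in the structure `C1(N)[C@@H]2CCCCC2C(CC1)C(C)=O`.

Hydrogens are implicit in SMILES; fill each atom to its normal valence:
  6 × C: 2 H each → 12
  4 × C: 1 H each → 4
  1 × C: 3 H
  1 × C: no H
  1 × N: 2 H
  1 × O: no H
  Total hydrogens = 21.

21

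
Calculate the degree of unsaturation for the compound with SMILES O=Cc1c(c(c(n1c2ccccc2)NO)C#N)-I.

Molecular formula from the SMILES: C12H8IN3O2.
DoU = (2C + 2 + N − H − X)/2 = (2·12 + 2 + 3 − 8 − 1)/2 = 20/2 = 10.
(Structurally: 2 ring(s) + 8 π bond(s) = 10.)

10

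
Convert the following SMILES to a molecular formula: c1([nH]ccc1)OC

Heavy atoms from the SMILES: 5 C, 1 N, 1 O.
Implicit hydrogens by atom environment:
  3 × C (aromatic): 1 H each → 3
  1 × C: 3 H
  1 × C (aromatic): no H
  1 × N (aromatic): 1 H
  1 × O: no H
  Total hydrogens = 7.
Molecular formula: C5H7NO

C5H7NO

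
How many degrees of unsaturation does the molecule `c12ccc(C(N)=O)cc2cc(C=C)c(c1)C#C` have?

11

Molecular formula from the SMILES: C15H11NO.
DoU = (2C + 2 + N − H − X)/2 = (2·15 + 2 + 1 − 11 − 0)/2 = 22/2 = 11.
(Structurally: 2 ring(s) + 9 π bond(s) = 11.)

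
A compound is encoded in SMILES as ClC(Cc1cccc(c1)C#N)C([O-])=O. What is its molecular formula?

C10H7ClNO2-

Heavy atoms from the SMILES: 10 C, 1 Cl, 1 N, 2 O.
Implicit hydrogens by atom environment:
  4 × C (aromatic): 1 H each → 4
  2 × C (aromatic): no H
  2 × C: no H
  1 × C: 2 H
  1 × C: 1 H
  1 × Cl: no H
  1 × N: no H
  1 × O: no H
  1 × O (charge -1): no H
  Total hydrogens = 7.
Net charge -1.
Molecular formula: C10H7ClNO2-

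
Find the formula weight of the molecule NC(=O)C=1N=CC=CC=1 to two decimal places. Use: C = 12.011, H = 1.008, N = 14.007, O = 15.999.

122.13

Molecular formula: C6H6N2O.
M = 6×12.011 + 6×1.008 + 2×14.007 + 1×15.999 = 122.13 g/mol.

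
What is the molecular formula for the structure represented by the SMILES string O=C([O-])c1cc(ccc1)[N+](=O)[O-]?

Heavy atoms from the SMILES: 7 C, 1 N, 4 O.
Implicit hydrogens by atom environment:
  4 × C (aromatic): 1 H each → 4
  2 × C (aromatic): no H
  2 × O: no H
  2 × O (charge -1): no H
  1 × C: no H
  1 × N (charge +1): no H
  Total hydrogens = 4.
Net charge -1.
Molecular formula: C7H4NO4-

C7H4NO4-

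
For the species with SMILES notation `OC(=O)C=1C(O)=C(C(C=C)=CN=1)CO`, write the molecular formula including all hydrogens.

Heavy atoms from the SMILES: 9 C, 1 N, 4 O.
Implicit hydrogens by atom environment:
  4 × C (aromatic): no H
  3 × O: 1 H each → 3
  2 × C: 2 H each → 4
  1 × C (aromatic): 1 H
  1 × C: 1 H
  1 × C: no H
  1 × N (aromatic): no H
  1 × O: no H
  Total hydrogens = 9.
Molecular formula: C9H9NO4

C9H9NO4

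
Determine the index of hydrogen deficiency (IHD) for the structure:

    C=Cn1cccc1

4

Molecular formula from the SMILES: C6H7N.
DoU = (2C + 2 + N − H − X)/2 = (2·6 + 2 + 1 − 7 − 0)/2 = 8/2 = 4.
(Structurally: 1 ring(s) + 3 π bond(s) = 4.)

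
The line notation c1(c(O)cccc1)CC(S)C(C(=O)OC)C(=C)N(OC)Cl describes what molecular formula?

Heavy atoms from the SMILES: 14 C, 1 Cl, 1 N, 4 O, 1 S.
Implicit hydrogens by atom environment:
  4 × C (aromatic): 1 H each → 4
  3 × O: no H
  2 × C: 3 H each → 6
  2 × C: 2 H each → 4
  2 × C: 1 H each → 2
  2 × C: no H
  2 × C (aromatic): no H
  1 × Cl: no H
  1 × N: no H
  1 × O: 1 H
  1 × S: 1 H
  Total hydrogens = 18.
Molecular formula: C14H18ClNO4S

C14H18ClNO4S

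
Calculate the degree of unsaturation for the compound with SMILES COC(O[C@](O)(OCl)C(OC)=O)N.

1

Molecular formula from the SMILES: C5H10ClNO6.
DoU = (2C + 2 + N − H − X)/2 = (2·5 + 2 + 1 − 10 − 1)/2 = 2/2 = 1.
(Structurally: 0 ring(s) + 1 π bond(s) = 1.)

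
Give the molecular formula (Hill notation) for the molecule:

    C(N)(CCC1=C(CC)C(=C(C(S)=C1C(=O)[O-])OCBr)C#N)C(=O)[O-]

Heavy atoms from the SMILES: 1 Br, 15 C, 2 N, 5 O, 1 S.
Implicit hydrogens by atom environment:
  6 × C (aromatic): no H
  4 × C: 2 H each → 8
  3 × C: no H
  3 × O: no H
  2 × O (charge -1): no H
  1 × Br: no H
  1 × C: 3 H
  1 × C: 1 H
  1 × N: 2 H
  1 × N: no H
  1 × S: 1 H
  Total hydrogens = 15.
Net charge -2.
Molecular formula: [C15H15BrN2O5S]2-

[C15H15BrN2O5S]2-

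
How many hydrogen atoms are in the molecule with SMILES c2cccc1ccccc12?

8

Hydrogens are implicit in SMILES; fill each atom to its normal valence:
  8 × C (aromatic): 1 H each → 8
  2 × C (aromatic): no H
  Total hydrogens = 8.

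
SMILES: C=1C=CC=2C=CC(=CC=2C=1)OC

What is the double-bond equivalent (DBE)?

Molecular formula from the SMILES: C11H10O.
DoU = (2C + 2 + N − H − X)/2 = (2·11 + 2 + 0 − 10 − 0)/2 = 14/2 = 7.
(Structurally: 2 ring(s) + 5 π bond(s) = 7.)

7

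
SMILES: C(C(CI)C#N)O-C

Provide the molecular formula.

Heavy atoms from the SMILES: 5 C, 1 I, 1 N, 1 O.
Implicit hydrogens by atom environment:
  2 × C: 2 H each → 4
  1 × C: 3 H
  1 × C: 1 H
  1 × C: no H
  1 × I: no H
  1 × N: no H
  1 × O: no H
  Total hydrogens = 8.
Molecular formula: C5H8INO

C5H8INO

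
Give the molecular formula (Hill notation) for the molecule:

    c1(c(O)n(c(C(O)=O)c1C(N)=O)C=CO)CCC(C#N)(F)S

C12H12FN3O5S

Heavy atoms from the SMILES: 12 C, 1 F, 3 N, 5 O, 1 S.
Implicit hydrogens by atom environment:
  4 × C (aromatic): no H
  4 × C: no H
  3 × O: 1 H each → 3
  2 × C: 2 H each → 4
  2 × C: 1 H each → 2
  2 × O: no H
  1 × F: no H
  1 × N: 2 H
  1 × N (aromatic): no H
  1 × N: no H
  1 × S: 1 H
  Total hydrogens = 12.
Molecular formula: C12H12FN3O5S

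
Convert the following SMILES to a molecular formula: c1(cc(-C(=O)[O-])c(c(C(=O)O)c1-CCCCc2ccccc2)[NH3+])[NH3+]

C18H21N2O4+

Heavy atoms from the SMILES: 18 C, 2 N, 4 O.
Implicit hydrogens by atom environment:
  6 × C (aromatic): 1 H each → 6
  6 × C (aromatic): no H
  4 × C: 2 H each → 8
  2 × C: no H
  2 × N (charge +1): 3 H each → 6
  2 × O: no H
  1 × O: 1 H
  1 × O (charge -1): no H
  Total hydrogens = 21.
Net charge +1.
Molecular formula: C18H21N2O4+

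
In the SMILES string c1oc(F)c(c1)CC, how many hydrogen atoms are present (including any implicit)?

Hydrogens are implicit in SMILES; fill each atom to its normal valence:
  2 × C (aromatic): 1 H each → 2
  2 × C (aromatic): no H
  1 × C: 3 H
  1 × C: 2 H
  1 × F: no H
  1 × O (aromatic): no H
  Total hydrogens = 7.

7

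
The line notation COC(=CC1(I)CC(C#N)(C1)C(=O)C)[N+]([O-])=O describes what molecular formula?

Heavy atoms from the SMILES: 10 C, 1 I, 2 N, 4 O.
Implicit hydrogens by atom environment:
  5 × C: no H
  3 × O: no H
  2 × C: 3 H each → 6
  2 × C: 2 H each → 4
  1 × C: 1 H
  1 × I: no H
  1 × N: no H
  1 × N (charge +1): no H
  1 × O (charge -1): no H
  Total hydrogens = 11.
Molecular formula: C10H11IN2O4

C10H11IN2O4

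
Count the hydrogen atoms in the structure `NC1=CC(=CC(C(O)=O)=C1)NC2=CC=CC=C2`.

Hydrogens are implicit in SMILES; fill each atom to its normal valence:
  8 × C (aromatic): 1 H each → 8
  4 × C (aromatic): no H
  1 × C: no H
  1 × N: 2 H
  1 × N: 1 H
  1 × O: 1 H
  1 × O: no H
  Total hydrogens = 12.

12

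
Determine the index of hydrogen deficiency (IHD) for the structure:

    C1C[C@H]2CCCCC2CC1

Molecular formula from the SMILES: C10H18.
DoU = (2C + 2 + N − H − X)/2 = (2·10 + 2 + 0 − 18 − 0)/2 = 4/2 = 2.
(Structurally: 2 ring(s) + 0 π bond(s) = 2.)

2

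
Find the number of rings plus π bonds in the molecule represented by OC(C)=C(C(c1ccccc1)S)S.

Molecular formula from the SMILES: C10H12OS2.
DoU = (2C + 2 + N − H − X)/2 = (2·10 + 2 + 0 − 12 − 0)/2 = 10/2 = 5.
(Structurally: 1 ring(s) + 4 π bond(s) = 5.)

5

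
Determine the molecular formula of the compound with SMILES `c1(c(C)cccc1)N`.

Heavy atoms from the SMILES: 7 C, 1 N.
Implicit hydrogens by atom environment:
  4 × C (aromatic): 1 H each → 4
  2 × C (aromatic): no H
  1 × C: 3 H
  1 × N: 2 H
  Total hydrogens = 9.
Molecular formula: C7H9N

C7H9N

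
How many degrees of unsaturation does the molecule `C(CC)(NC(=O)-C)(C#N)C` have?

Molecular formula from the SMILES: C7H12N2O.
DoU = (2C + 2 + N − H − X)/2 = (2·7 + 2 + 2 − 12 − 0)/2 = 6/2 = 3.
(Structurally: 0 ring(s) + 3 π bond(s) = 3.)

3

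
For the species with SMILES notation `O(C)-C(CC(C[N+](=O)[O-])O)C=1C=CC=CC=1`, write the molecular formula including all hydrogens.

Heavy atoms from the SMILES: 11 C, 1 N, 4 O.
Implicit hydrogens by atom environment:
  5 × C (aromatic): 1 H each → 5
  2 × C: 2 H each → 4
  2 × C: 1 H each → 2
  2 × O: no H
  1 × C: 3 H
  1 × C (aromatic): no H
  1 × N (charge +1): no H
  1 × O: 1 H
  1 × O (charge -1): no H
  Total hydrogens = 15.
Molecular formula: C11H15NO4

C11H15NO4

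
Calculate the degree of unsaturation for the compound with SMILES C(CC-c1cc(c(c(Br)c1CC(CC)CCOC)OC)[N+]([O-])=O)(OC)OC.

5

Molecular formula from the SMILES: C19H30BrNO6.
DoU = (2C + 2 + N − H − X)/2 = (2·19 + 2 + 1 − 30 − 1)/2 = 10/2 = 5.
(Structurally: 1 ring(s) + 4 π bond(s) = 5.)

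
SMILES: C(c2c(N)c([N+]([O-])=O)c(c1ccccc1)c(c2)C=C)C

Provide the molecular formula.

C16H16N2O2

Heavy atoms from the SMILES: 16 C, 2 N, 2 O.
Implicit hydrogens by atom environment:
  6 × C (aromatic): 1 H each → 6
  6 × C (aromatic): no H
  2 × C: 2 H each → 4
  1 × C: 3 H
  1 × C: 1 H
  1 × N: 2 H
  1 × N (charge +1): no H
  1 × O: no H
  1 × O (charge -1): no H
  Total hydrogens = 16.
Molecular formula: C16H16N2O2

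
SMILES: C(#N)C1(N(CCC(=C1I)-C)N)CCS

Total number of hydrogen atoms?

14

Hydrogens are implicit in SMILES; fill each atom to its normal valence:
  4 × C: 2 H each → 8
  4 × C: no H
  2 × N: no H
  1 × C: 3 H
  1 × I: no H
  1 × N: 2 H
  1 × S: 1 H
  Total hydrogens = 14.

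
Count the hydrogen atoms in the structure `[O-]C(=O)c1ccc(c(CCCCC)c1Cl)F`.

Hydrogens are implicit in SMILES; fill each atom to its normal valence:
  4 × C: 2 H each → 8
  4 × C (aromatic): no H
  2 × C (aromatic): 1 H each → 2
  1 × C: 3 H
  1 × C: no H
  1 × Cl: no H
  1 × F: no H
  1 × O: no H
  1 × O (charge -1): no H
  Total hydrogens = 13.

13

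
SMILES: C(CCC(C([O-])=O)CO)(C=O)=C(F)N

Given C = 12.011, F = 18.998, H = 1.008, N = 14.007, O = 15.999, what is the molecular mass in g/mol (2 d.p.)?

Molecular formula: C8H11FNO4-.
M = 8×12.011 + 1×18.998 + 11×1.008 + 1×14.007 + 4×15.999 = 204.18 g/mol.

204.18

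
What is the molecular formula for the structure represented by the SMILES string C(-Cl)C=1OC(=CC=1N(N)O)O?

Heavy atoms from the SMILES: 5 C, 1 Cl, 2 N, 3 O.
Implicit hydrogens by atom environment:
  3 × C (aromatic): no H
  2 × O: 1 H each → 2
  1 × C: 2 H
  1 × C (aromatic): 1 H
  1 × Cl: no H
  1 × N: 2 H
  1 × N: no H
  1 × O (aromatic): no H
  Total hydrogens = 7.
Molecular formula: C5H7ClN2O3

C5H7ClN2O3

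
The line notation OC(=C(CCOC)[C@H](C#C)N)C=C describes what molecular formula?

Heavy atoms from the SMILES: 10 C, 1 N, 2 O.
Implicit hydrogens by atom environment:
  3 × C: 2 H each → 6
  3 × C: 1 H each → 3
  3 × C: no H
  1 × C: 3 H
  1 × N: 2 H
  1 × O: 1 H
  1 × O: no H
  Total hydrogens = 15.
Molecular formula: C10H15NO2

C10H15NO2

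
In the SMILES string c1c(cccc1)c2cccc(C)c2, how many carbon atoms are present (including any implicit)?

The symbol for carbon appears 13 times in the SMILES. Lowercase c denotes aromatic carbon and counts toward C.

13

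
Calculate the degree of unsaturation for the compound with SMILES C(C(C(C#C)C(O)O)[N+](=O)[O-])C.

Molecular formula from the SMILES: C7H11NO4.
DoU = (2C + 2 + N − H − X)/2 = (2·7 + 2 + 1 − 11 − 0)/2 = 6/2 = 3.
(Structurally: 0 ring(s) + 3 π bond(s) = 3.)

3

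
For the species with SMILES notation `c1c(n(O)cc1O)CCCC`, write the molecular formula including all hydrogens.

C8H13NO2

Heavy atoms from the SMILES: 8 C, 1 N, 2 O.
Implicit hydrogens by atom environment:
  3 × C: 2 H each → 6
  2 × C (aromatic): 1 H each → 2
  2 × C (aromatic): no H
  2 × O: 1 H each → 2
  1 × C: 3 H
  1 × N (aromatic): no H
  Total hydrogens = 13.
Molecular formula: C8H13NO2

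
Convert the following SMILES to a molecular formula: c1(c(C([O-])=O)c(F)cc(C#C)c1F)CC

Heavy atoms from the SMILES: 11 C, 2 F, 2 O.
Implicit hydrogens by atom environment:
  5 × C (aromatic): no H
  2 × C: no H
  2 × F: no H
  1 × C: 3 H
  1 × C: 2 H
  1 × C (aromatic): 1 H
  1 × C: 1 H
  1 × O: no H
  1 × O (charge -1): no H
  Total hydrogens = 7.
Net charge -1.
Molecular formula: C11H7F2O2-

C11H7F2O2-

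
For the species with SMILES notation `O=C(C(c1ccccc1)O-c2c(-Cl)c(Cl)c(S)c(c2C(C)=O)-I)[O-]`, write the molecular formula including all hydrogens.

C16H10Cl2IO4S-

Heavy atoms from the SMILES: 16 C, 2 Cl, 1 I, 4 O, 1 S.
Implicit hydrogens by atom environment:
  7 × C (aromatic): no H
  5 × C (aromatic): 1 H each → 5
  3 × O: no H
  2 × C: no H
  2 × Cl: no H
  1 × C: 3 H
  1 × C: 1 H
  1 × I: no H
  1 × O (charge -1): no H
  1 × S: 1 H
  Total hydrogens = 10.
Net charge -1.
Molecular formula: C16H10Cl2IO4S-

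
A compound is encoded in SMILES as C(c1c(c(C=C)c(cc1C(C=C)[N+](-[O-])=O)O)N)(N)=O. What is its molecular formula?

Heavy atoms from the SMILES: 12 C, 3 N, 4 O.
Implicit hydrogens by atom environment:
  5 × C (aromatic): no H
  3 × C: 1 H each → 3
  2 × C: 2 H each → 4
  2 × N: 2 H each → 4
  2 × O: no H
  1 × C (aromatic): 1 H
  1 × C: no H
  1 × N (charge +1): no H
  1 × O: 1 H
  1 × O (charge -1): no H
  Total hydrogens = 13.
Molecular formula: C12H13N3O4

C12H13N3O4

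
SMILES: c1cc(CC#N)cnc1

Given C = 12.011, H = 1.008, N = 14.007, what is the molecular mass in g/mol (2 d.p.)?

Molecular formula: C7H6N2.
M = 7×12.011 + 6×1.008 + 2×14.007 = 118.14 g/mol.

118.14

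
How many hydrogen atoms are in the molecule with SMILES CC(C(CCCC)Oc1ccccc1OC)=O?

Hydrogens are implicit in SMILES; fill each atom to its normal valence:
  4 × C (aromatic): 1 H each → 4
  3 × C: 3 H each → 9
  3 × C: 2 H each → 6
  3 × O: no H
  2 × C (aromatic): no H
  1 × C: 1 H
  1 × C: no H
  Total hydrogens = 20.

20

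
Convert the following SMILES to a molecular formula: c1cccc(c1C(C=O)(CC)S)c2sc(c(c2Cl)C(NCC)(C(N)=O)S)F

C18H20ClFN2O2S3

Heavy atoms from the SMILES: 18 C, 1 Cl, 1 F, 2 N, 2 O, 3 S.
Implicit hydrogens by atom environment:
  6 × C (aromatic): no H
  4 × C (aromatic): 1 H each → 4
  3 × C: no H
  2 × C: 3 H each → 6
  2 × C: 2 H each → 4
  2 × O: no H
  2 × S: 1 H each → 2
  1 × C: 1 H
  1 × Cl: no H
  1 × F: no H
  1 × N: 2 H
  1 × N: 1 H
  1 × S (aromatic): no H
  Total hydrogens = 20.
Molecular formula: C18H20ClFN2O2S3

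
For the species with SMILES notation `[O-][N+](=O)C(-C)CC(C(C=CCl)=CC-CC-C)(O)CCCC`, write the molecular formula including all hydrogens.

C16H28ClNO3

Heavy atoms from the SMILES: 16 C, 1 Cl, 1 N, 3 O.
Implicit hydrogens by atom environment:
  7 × C: 2 H each → 14
  4 × C: 1 H each → 4
  3 × C: 3 H each → 9
  2 × C: no H
  1 × Cl: no H
  1 × N (charge +1): no H
  1 × O: 1 H
  1 × O: no H
  1 × O (charge -1): no H
  Total hydrogens = 28.
Molecular formula: C16H28ClNO3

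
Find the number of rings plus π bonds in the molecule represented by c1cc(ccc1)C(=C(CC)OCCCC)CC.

Molecular formula from the SMILES: C16H24O.
DoU = (2C + 2 + N − H − X)/2 = (2·16 + 2 + 0 − 24 − 0)/2 = 10/2 = 5.
(Structurally: 1 ring(s) + 4 π bond(s) = 5.)

5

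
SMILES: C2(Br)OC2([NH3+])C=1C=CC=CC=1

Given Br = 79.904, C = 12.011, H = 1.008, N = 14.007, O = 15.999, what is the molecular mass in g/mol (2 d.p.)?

Molecular formula: C8H9BrNO+.
M = 1×79.904 + 8×12.011 + 9×1.008 + 1×14.007 + 1×15.999 = 215.07 g/mol.

215.07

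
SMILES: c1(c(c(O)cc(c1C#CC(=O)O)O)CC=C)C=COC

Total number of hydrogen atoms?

Hydrogens are implicit in SMILES; fill each atom to its normal valence:
  5 × C (aromatic): no H
  3 × C: 1 H each → 3
  3 × C: no H
  3 × O: 1 H each → 3
  2 × C: 2 H each → 4
  2 × O: no H
  1 × C: 3 H
  1 × C (aromatic): 1 H
  Total hydrogens = 14.

14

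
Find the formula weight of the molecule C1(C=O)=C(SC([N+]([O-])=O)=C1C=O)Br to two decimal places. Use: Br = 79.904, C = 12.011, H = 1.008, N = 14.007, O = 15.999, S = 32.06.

264.05

Molecular formula: C6H2BrNO4S.
M = 1×79.904 + 6×12.011 + 2×1.008 + 1×14.007 + 4×15.999 + 1×32.06 = 264.05 g/mol.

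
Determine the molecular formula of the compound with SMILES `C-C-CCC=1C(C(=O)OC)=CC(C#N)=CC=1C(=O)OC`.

C15H17NO4

Heavy atoms from the SMILES: 15 C, 1 N, 4 O.
Implicit hydrogens by atom environment:
  4 × C (aromatic): no H
  4 × O: no H
  3 × C: 3 H each → 9
  3 × C: 2 H each → 6
  3 × C: no H
  2 × C (aromatic): 1 H each → 2
  1 × N: no H
  Total hydrogens = 17.
Molecular formula: C15H17NO4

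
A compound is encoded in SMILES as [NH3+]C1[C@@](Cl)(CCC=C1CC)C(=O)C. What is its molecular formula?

Heavy atoms from the SMILES: 10 C, 1 Cl, 1 N, 1 O.
Implicit hydrogens by atom environment:
  3 × C: 2 H each → 6
  3 × C: no H
  2 × C: 3 H each → 6
  2 × C: 1 H each → 2
  1 × Cl: no H
  1 × N (charge +1): 3 H
  1 × O: no H
  Total hydrogens = 17.
Net charge +1.
Molecular formula: C10H17ClNO+

C10H17ClNO+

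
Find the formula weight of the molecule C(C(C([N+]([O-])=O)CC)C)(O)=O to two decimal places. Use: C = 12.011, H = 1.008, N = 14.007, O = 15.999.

161.16

Molecular formula: C6H11NO4.
M = 6×12.011 + 11×1.008 + 1×14.007 + 4×15.999 = 161.16 g/mol.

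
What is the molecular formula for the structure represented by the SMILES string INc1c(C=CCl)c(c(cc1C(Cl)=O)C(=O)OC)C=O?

C12H8Cl2INO4

Heavy atoms from the SMILES: 12 C, 2 Cl, 1 I, 1 N, 4 O.
Implicit hydrogens by atom environment:
  5 × C (aromatic): no H
  4 × O: no H
  3 × C: 1 H each → 3
  2 × C: no H
  2 × Cl: no H
  1 × C: 3 H
  1 × C (aromatic): 1 H
  1 × I: no H
  1 × N: 1 H
  Total hydrogens = 8.
Molecular formula: C12H8Cl2INO4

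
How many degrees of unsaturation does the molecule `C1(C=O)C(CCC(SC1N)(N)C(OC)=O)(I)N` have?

3

Molecular formula from the SMILES: C9H16IN3O3S.
DoU = (2C + 2 + N − H − X)/2 = (2·9 + 2 + 3 − 16 − 1)/2 = 6/2 = 3.
(Structurally: 1 ring(s) + 2 π bond(s) = 3.)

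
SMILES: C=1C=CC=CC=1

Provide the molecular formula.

C6H6

Heavy atoms from the SMILES: 6 C.
Implicit hydrogens by atom environment:
  6 × C (aromatic): 1 H each → 6
  Total hydrogens = 6.
Molecular formula: C6H6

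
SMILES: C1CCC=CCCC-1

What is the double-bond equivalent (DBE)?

Molecular formula from the SMILES: C8H14.
DoU = (2C + 2 + N − H − X)/2 = (2·8 + 2 + 0 − 14 − 0)/2 = 4/2 = 2.
(Structurally: 1 ring(s) + 1 π bond(s) = 2.)

2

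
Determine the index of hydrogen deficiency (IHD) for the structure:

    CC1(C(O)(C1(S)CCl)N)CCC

1

Molecular formula from the SMILES: C8H16ClNOS.
DoU = (2C + 2 + N − H − X)/2 = (2·8 + 2 + 1 − 16 − 1)/2 = 2/2 = 1.
(Structurally: 1 ring(s) + 0 π bond(s) = 1.)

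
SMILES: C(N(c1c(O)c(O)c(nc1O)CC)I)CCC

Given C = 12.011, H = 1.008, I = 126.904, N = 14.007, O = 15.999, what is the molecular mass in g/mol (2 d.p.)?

Molecular formula: C11H17IN2O3.
M = 11×12.011 + 17×1.008 + 1×126.904 + 2×14.007 + 3×15.999 = 352.17 g/mol.

352.17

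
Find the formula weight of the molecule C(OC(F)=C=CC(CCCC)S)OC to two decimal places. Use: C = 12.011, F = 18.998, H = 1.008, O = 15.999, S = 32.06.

220.30

Molecular formula: C10H17FO2S.
M = 10×12.011 + 1×18.998 + 17×1.008 + 2×15.999 + 1×32.06 = 220.30 g/mol.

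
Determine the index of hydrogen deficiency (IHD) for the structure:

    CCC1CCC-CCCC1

1

Molecular formula from the SMILES: C10H20.
DoU = (2C + 2 + N − H − X)/2 = (2·10 + 2 + 0 − 20 − 0)/2 = 2/2 = 1.
(Structurally: 1 ring(s) + 0 π bond(s) = 1.)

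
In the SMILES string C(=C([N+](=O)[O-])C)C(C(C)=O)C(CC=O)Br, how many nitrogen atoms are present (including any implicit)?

1

The symbol for nitrogen appears 1 time in the SMILES.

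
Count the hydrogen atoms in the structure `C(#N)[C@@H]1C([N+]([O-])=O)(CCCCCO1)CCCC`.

20

Hydrogens are implicit in SMILES; fill each atom to its normal valence:
  8 × C: 2 H each → 16
  2 × C: no H
  2 × O: no H
  1 × C: 3 H
  1 × C: 1 H
  1 × N: no H
  1 × N (charge +1): no H
  1 × O (charge -1): no H
  Total hydrogens = 20.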